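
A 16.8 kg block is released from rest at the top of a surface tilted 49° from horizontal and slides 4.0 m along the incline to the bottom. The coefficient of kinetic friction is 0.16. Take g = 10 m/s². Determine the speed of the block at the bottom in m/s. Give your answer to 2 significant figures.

7.2 m/s

The weight component along the incline is mg sin 49° = 126.791 N and the normal force is N = mg cos 49° = 110.218 N.
Friction up the slope is f = μN = 0.16 × 110.218 = 17.635 N, so the net downslope force is 126.791 − 17.635 = 109.156 N and a = 109.156 / 16.8 = 6.4974 m/s².
Starting from rest over a distance of 4.0 m, v² = 2aL = 2 × 6.4974 × 4.0 = 51.9792, so v = 7.2097 m/s.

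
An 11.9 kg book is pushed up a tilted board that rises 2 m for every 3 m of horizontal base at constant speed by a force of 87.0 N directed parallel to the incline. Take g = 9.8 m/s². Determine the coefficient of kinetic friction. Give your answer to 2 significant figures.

At constant speed ΣF = 0 along the incline. The applied 87.0 N acts up the slope; the weight component mg sin 33.69° = 64.689 N and kinetic friction μN both act down the slope.
So 87.0 = 64.689 + μ × 97.034, giving μ = (87.0 − 64.689) / 97.034 = 0.2299.

0.23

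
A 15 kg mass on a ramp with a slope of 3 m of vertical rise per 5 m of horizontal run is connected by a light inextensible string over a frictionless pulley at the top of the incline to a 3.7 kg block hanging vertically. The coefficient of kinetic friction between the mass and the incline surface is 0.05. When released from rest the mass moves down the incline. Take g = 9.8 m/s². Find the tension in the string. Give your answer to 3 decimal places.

For the mass on the incline: the weight component along the slope is m₁g sin 30.96° = 15 × 9.8 × 0.5145 = 75.631 N and the normal force is N = m₁g cos 30.96° = 126.051 N.
Kinetic friction opposes the mass's motion down the incline: f = μN = 0.05 × 126.051 = 6.303 N acting up the slope.
Newton's second law for the mass (down-slope positive): 75.631 − 6.303 − T = 15 a. For the hanging block (upward positive): T − 3.7 × 9.8 = 3.7 a.
Adding the two equations eliminates T: 33.068 = 18.7 a, so a = 1.7683 m/s².
Then from the hanging block's equation, T = 3.7 × (9.8 + 1.7683) = 42.803 N.

42.803 N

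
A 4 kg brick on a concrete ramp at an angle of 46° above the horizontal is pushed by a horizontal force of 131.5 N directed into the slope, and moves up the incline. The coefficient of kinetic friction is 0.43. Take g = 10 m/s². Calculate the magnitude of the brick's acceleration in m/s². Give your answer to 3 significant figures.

2.49 m/s²

The horizontal push has components F cos 46° = 131.5 × 0.6947 = 91.353 N up the incline and F sin 46° = 131.5 × 0.7193 = 94.588 N pressing into the surface.
The normal force is therefore N = mg cos 46° + F sin 46° = 27.788 + 94.588 = 122.376 N, and kinetic friction down the slope is μN = 0.43 × 122.376 = 52.622 N.
Along the incline: F cos 46° − mg sin 46° − μN = ma, so 91.353 − 28.772 − 52.622 = 4 a, giving a = 2.4897 m/s².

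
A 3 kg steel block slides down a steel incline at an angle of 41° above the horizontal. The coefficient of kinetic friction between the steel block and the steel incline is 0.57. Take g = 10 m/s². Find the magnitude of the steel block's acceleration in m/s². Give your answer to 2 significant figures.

2.3 m/s²

Resolving the weight along the incline: the component pulling the steel block down the slope is mg sin 41° = 3 × 10 × 0.6561 = 19.683 N, and the normal force is N = mg cos 41° = 3 × 10 × 0.7547 = 22.641 N.
Kinetic friction acts up the slope with magnitude f = μN = 0.57 × 22.641 = 12.905 N.
Net force along the incline is 19.683 − 12.905 = 6.778 N, so a = 6.778 / 3 = 2.2593 m/s².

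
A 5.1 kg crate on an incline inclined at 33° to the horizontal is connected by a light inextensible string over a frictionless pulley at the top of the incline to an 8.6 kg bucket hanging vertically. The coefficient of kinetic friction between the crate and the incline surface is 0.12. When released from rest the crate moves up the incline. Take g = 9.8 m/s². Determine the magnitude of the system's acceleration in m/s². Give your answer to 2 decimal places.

3.80 m/s²

For the crate on the incline: the weight component along the slope is m₁g sin 33° = 5.1 × 9.8 × 0.5446 = 27.219 N and the normal force is N = m₁g cos 33° = 41.917 N.
Kinetic friction opposes the crate's motion up the incline: f = μN = 0.12 × 41.917 = 5.030 N acting down the slope.
Newton's second law for the crate (up-slope positive): T − 27.219 − 5.030 = 5.1 a. For the hanging bucket (downward positive): 8.6 × 9.8 − T = 8.6 a.
Adding the two equations eliminates T: 52.031 = 13.7 a, so a = 3.7979 m/s².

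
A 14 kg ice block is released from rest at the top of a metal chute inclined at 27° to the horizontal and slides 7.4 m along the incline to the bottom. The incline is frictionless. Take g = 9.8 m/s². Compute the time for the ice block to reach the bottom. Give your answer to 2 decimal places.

The weight component along the incline is mg sin 27° = 62.287 N and the normal force is N = mg cos 27° = 122.246 N.
With no friction, a = g sin 27° = 4.4491 m/s².
Starting from rest, L = ½at², so t = √(2L/a) = √(2 × 7.4 / 4.4491) = 1.8239 s.

1.82 s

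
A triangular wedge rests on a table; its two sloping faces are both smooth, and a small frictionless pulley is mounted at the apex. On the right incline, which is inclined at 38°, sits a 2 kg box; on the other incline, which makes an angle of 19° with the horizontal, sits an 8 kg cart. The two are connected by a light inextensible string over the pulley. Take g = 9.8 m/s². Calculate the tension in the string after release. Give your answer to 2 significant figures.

Resolve each weight along its own incline: the 2 kg mass has component 2 × 9.8 × sin 38° = 12.067 N down its slope, and the 8 kg mass has 8 × 9.8 × sin 19° = 25.525 N down its slope.
The 8 kg side's 25.525 N exceeds the other side's 12.067 N, so that mass slides down and the 2 kg mass slides up. Taking that direction as positive, Newton's second law for the whole system gives 25.525 − 12.067 = (2 + 8) a, so a = 13.458 / 10 = 1.3458 m/s².
For the 2 kg mass (up-slope positive): T − 12.067 = 2 × 1.3458, so T = 14.759 N.

15 N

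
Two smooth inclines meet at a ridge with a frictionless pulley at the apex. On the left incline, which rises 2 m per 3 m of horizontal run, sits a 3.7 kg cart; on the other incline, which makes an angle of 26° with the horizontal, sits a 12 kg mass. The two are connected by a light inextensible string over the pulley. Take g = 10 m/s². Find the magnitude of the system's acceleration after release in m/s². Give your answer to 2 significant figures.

2.0 m/s²

Resolve each weight along its own incline: the 3.7 kg mass has component 3.7 × 10 × sin 33.69° = 20.524 N down its slope, and the 12 kg mass has 12 × 10 × sin 26° = 52.605 N down its slope.
The 12 kg side's 52.605 N exceeds the other side's 20.524 N, so that mass slides down and the 3.7 kg mass slides up. Taking that direction as positive, Newton's second law for the whole system gives 52.605 − 20.524 = (3.7 + 12) a, so a = 32.081 / 15.7 = 2.0434 m/s².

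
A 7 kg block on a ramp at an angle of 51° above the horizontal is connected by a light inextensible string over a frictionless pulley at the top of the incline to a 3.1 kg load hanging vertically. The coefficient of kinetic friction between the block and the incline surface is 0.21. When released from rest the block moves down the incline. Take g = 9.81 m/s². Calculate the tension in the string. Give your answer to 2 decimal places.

34.67 N

For the block on the incline: the weight component along the slope is m₁g sin 51° = 7 × 9.81 × 0.7771 = 53.363 N and the normal force is N = m₁g cos 51° = 43.215 N.
Kinetic friction opposes the block's motion down the incline: f = μN = 0.21 × 43.215 = 9.075 N acting up the slope.
Newton's second law for the block (down-slope positive): 53.363 − 9.075 − T = 7 a. For the hanging load (upward positive): T − 3.1 × 9.81 = 3.1 a.
Adding the two equations eliminates T: 13.877 = 10.1 a, so a = 1.3740 m/s².
Then from the hanging load's equation, T = 3.1 × (9.81 + 1.3740) = 34.670 N.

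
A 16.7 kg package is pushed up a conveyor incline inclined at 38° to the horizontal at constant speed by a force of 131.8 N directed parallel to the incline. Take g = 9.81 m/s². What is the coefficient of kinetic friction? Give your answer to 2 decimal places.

0.24

At constant speed ΣF = 0 along the incline. The applied 131.8 N acts up the slope; the weight component mg sin 38° = 100.862 N and kinetic friction μN both act down the slope.
So 131.8 = 100.862 + μ × 129.097, giving μ = (131.8 − 100.862) / 129.097 = 0.2396.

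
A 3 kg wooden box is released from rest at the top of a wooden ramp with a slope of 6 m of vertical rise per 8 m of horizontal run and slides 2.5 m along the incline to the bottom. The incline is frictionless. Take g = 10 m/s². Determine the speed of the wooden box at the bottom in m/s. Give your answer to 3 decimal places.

5.477 m/s

The weight component along the incline is mg sin 36.87° = 18.000 N and the normal force is N = mg cos 36.87° = 24.000 N.
With no friction, a = g sin 36.87° = 6.0000 m/s².
Starting from rest over a distance of 2.5 m, v² = 2aL = 2 × 6.0000 × 2.5 = 30.0000, so v = 5.4772 m/s.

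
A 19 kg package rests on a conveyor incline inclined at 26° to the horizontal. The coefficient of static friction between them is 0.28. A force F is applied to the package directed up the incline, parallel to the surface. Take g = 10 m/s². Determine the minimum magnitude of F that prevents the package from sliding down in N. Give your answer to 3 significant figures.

The normal force is N = mg cos 26° = 170.771 N. With F at its minimum the package is on the verge of sliding down, so static friction is at its maximum μ_s N = 0.28 × 170.771 = 47.816 N and acts up the slope.
Equilibrium along the incline: F + μ_s N = mg sin 26°, so F = 83.291 − 47.816 = 35.475 N.

35.5 N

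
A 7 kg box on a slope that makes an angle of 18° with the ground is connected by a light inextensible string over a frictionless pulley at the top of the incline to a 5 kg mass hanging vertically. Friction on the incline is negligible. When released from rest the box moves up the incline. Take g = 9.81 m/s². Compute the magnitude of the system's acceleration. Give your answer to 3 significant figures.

For the box on the incline: the weight component along the slope is m₁g sin 18° = 7 × 9.81 × 0.3090 = 21.219 N and the normal force is N = m₁g cos 18° = 65.309 N.
Newton's second law for the box (up-slope positive): T − 21.219 = 7 a. For the hanging mass (downward positive): 5 × 9.81 − T = 5 a.
Adding the two equations eliminates T: 27.831 = 12 a, so a = 2.3192 m/s².

2.32 m/s²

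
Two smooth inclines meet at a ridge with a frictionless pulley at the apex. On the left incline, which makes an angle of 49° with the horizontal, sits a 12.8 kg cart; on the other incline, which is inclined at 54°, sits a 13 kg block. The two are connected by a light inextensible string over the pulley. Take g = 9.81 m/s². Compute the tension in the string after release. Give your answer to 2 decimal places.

Resolve each weight along its own incline: the 12.8 kg mass has component 12.8 × 9.81 × sin 49° = 94.767 N down its slope, and the 13 kg mass has 13 × 9.81 × sin 54° = 103.174 N down its slope.
The 13 kg side's 103.174 N exceeds the other side's 94.767 N, so that mass slides down and the 12.8 kg mass slides up. Taking that direction as positive, Newton's second law for the whole system gives 103.174 − 94.767 = (12.8 + 13) a, so a = 8.407 / 25.8 = 0.3259 m/s².
For the 12.8 kg mass (up-slope positive): T − 94.767 = 12.8 × 0.3259, so T = 98.939 N.

98.94 N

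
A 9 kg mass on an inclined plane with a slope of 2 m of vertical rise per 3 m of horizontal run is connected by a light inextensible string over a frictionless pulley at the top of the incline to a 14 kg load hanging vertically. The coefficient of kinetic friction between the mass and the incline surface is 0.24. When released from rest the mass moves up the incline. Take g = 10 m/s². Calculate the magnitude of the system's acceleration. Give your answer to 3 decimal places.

For the mass on the incline: the weight component along the slope is m₁g sin 33.69° = 9 × 10 × 0.5547 = 49.923 N and the normal force is N = m₁g cos 33.69° = 74.885 N.
Kinetic friction opposes the mass's motion up the incline: f = μN = 0.24 × 74.885 = 17.972 N acting down the slope.
Newton's second law for the mass (up-slope positive): T − 49.923 − 17.972 = 9 a. For the hanging load (downward positive): 14 × 10 − T = 14 a.
Adding the two equations eliminates T: 72.105 = 23 a, so a = 3.1350 m/s².

3.135 m/s²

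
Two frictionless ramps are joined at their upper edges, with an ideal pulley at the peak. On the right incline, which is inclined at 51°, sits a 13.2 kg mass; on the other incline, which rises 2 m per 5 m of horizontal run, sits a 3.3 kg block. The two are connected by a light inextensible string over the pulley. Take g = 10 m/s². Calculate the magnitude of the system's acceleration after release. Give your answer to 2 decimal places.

5.47 m/s²

Resolve each weight along its own incline: the 13.2 kg mass has component 13.2 × 10 × sin 51° = 102.583 N down its slope, and the 3.3 kg mass has 3.3 × 10 × sin 21.80° = 12.256 N down its slope.
The 13.2 kg side's 102.583 N exceeds the other side's 12.256 N, so that mass slides down and the 3.3 kg mass slides up. Taking that direction as positive, Newton's second law for the whole system gives 102.583 − 12.256 = (13.2 + 3.3) a, so a = 90.327 / 16.5 = 5.4744 m/s².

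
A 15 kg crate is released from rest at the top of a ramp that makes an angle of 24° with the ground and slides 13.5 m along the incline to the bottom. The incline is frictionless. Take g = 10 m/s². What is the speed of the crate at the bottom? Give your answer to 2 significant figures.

10 m/s

The weight component along the incline is mg sin 24° = 61.010 N and the normal force is N = mg cos 24° = 137.032 N.
With no friction, a = g sin 24° = 4.0674 m/s².
Starting from rest over a distance of 13.5 m, v² = 2aL = 2 × 4.0674 × 13.5 = 109.8198, so v = 10.4795 m/s.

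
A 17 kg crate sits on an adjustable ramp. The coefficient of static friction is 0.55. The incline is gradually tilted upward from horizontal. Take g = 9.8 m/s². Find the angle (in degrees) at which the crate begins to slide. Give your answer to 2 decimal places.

At the threshold of sliding, static friction is at its maximum μ_s N and exactly balances the weight component along the incline: mg sin θ = μ_s mg cos θ.
Hence tan θ = μ_s = 0.55, so θ = arctan(0.55) = 28.8108°.

28.81°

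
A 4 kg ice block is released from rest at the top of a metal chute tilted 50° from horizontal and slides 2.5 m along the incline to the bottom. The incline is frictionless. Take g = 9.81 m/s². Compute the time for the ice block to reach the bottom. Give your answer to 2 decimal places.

The weight component along the incline is mg sin 50° = 30.060 N and the normal force is N = mg cos 50° = 25.223 N.
With no friction, a = g sin 50° = 7.5149 m/s².
Starting from rest, L = ½at², so t = √(2L/a) = √(2 × 2.5 / 7.5149) = 0.8157 s.

0.82 s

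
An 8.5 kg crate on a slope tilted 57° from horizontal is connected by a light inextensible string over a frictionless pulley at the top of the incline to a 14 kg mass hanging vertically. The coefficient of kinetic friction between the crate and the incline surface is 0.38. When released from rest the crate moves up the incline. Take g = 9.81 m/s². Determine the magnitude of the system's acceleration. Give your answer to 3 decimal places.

2.229 m/s²

For the crate on the incline: the weight component along the slope is m₁g sin 57° = 8.5 × 9.81 × 0.8387 = 69.935 N and the normal force is N = m₁g cos 57° = 45.415 N.
Kinetic friction opposes the crate's motion up the incline: f = μN = 0.38 × 45.415 = 17.258 N acting down the slope.
Newton's second law for the crate (up-slope positive): T − 69.935 − 17.258 = 8.5 a. For the hanging mass (downward positive): 14 × 9.81 − T = 14 a.
Adding the two equations eliminates T: 50.147 = 22.5 a, so a = 2.2288 m/s².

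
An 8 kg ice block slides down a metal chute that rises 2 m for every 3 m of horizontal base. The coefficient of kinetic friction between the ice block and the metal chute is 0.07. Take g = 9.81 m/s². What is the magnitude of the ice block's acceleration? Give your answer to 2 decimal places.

4.87 m/s²

Resolving the weight along the incline: the component pulling the ice block down the slope is mg sin 33.69° = 8 × 9.81 × 0.5547 = 43.533 N, and the normal force is N = mg cos 33.69° = 8 × 9.81 × 0.8321 = 65.303 N.
Kinetic friction acts up the slope with magnitude f = μN = 0.07 × 65.303 = 4.571 N.
Net force along the incline is 43.533 − 4.571 = 38.962 N, so a = 38.962 / 8 = 4.8703 m/s².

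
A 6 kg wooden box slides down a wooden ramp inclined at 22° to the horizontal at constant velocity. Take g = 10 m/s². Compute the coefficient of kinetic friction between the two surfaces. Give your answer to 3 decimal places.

At constant velocity the net force along the incline is zero: mg sin 22° = μ mg cos 22°.
So μ = tan 22° = 0.3746 / 0.9272 = 0.4040.

0.404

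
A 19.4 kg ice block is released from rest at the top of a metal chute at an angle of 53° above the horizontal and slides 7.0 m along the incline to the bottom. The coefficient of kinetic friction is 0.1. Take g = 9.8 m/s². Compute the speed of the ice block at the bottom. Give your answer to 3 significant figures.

10.1 m/s

The weight component along the incline is mg sin 53° = 151.837 N and the normal force is N = mg cos 53° = 114.417 N.
Friction up the slope is f = μN = 0.1 × 114.417 = 11.442 N, so the net downslope force is 151.837 − 11.442 = 140.395 N and a = 140.395 / 19.4 = 7.2369 m/s².
Starting from rest over a distance of 7.0 m, v² = 2aL = 2 × 7.2369 × 7.0 = 101.3166, so v = 10.0656 m/s.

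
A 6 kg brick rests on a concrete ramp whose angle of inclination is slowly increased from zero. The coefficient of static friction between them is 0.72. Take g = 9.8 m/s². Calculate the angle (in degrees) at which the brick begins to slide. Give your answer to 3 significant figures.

At the threshold of sliding, static friction is at its maximum μ_s N and exactly balances the weight component along the incline: mg sin θ = μ_s mg cos θ.
Hence tan θ = μ_s = 0.72, so θ = arctan(0.72) = 35.7539°.

35.8°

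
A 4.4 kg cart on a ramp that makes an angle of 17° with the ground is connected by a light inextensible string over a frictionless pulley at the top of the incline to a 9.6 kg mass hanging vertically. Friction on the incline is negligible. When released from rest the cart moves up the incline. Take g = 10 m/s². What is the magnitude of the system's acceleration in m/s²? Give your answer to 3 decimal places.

For the cart on the incline: the weight component along the slope is m₁g sin 17° = 4.4 × 10 × 0.2924 = 12.866 N and the normal force is N = m₁g cos 17° = 42.077 N.
Newton's second law for the cart (up-slope positive): T − 12.866 = 4.4 a. For the hanging mass (downward positive): 9.6 × 10 − T = 9.6 a.
Adding the two equations eliminates T: 83.134 = 14 a, so a = 5.9381 m/s².

5.938 m/s²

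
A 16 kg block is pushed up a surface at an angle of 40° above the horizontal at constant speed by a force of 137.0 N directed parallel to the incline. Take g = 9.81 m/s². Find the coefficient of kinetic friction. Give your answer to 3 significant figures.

0.300

At constant speed ΣF = 0 along the incline. The applied 137.0 N acts up the slope; the weight component mg sin 40° = 100.892 N and kinetic friction μN both act down the slope.
So 137.0 = 100.892 + μ × 120.238, giving μ = (137.0 − 100.892) / 120.238 = 0.3003.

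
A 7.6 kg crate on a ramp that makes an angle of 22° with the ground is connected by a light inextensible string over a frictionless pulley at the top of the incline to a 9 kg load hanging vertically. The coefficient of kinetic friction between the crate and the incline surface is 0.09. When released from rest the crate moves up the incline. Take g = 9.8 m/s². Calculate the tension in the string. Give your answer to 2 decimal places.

58.88 N

For the crate on the incline: the weight component along the slope is m₁g sin 22° = 7.6 × 9.8 × 0.3746 = 27.900 N and the normal force is N = m₁g cos 22° = 69.057 N.
Kinetic friction opposes the crate's motion up the incline: f = μN = 0.09 × 69.057 = 6.215 N acting down the slope.
Newton's second law for the crate (up-slope positive): T − 27.900 − 6.215 = 7.6 a. For the hanging load (downward positive): 9 × 9.8 − T = 9 a.
Adding the two equations eliminates T: 54.085 = 16.6 a, so a = 3.2581 m/s².
Then from the hanging load's equation, T = 9 × (9.8 − 3.2581) = 58.877 N.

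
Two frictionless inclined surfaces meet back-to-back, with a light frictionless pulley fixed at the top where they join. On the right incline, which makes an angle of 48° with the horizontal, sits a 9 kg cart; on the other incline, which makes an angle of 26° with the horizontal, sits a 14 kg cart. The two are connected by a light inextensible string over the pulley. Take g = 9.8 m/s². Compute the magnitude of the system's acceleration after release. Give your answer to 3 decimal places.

Resolve each weight along its own incline: the 9 kg mass has component 9 × 9.8 × sin 48° = 65.545 N down its slope, and the 14 kg mass has 14 × 9.8 × sin 26° = 60.145 N down its slope.
The 9 kg side's 65.545 N exceeds the other side's 60.145 N, so that mass slides down and the 14 kg mass slides up. Taking that direction as positive, Newton's second law for the whole system gives 65.545 − 60.145 = (9 + 14) a, so a = 5.400 / 23 = 0.2348 m/s².

0.235 m/s²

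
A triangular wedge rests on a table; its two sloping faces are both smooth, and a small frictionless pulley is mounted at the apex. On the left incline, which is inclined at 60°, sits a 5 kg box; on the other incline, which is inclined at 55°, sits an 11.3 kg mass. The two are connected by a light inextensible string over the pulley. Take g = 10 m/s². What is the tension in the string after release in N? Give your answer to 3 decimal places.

Resolve each weight along its own incline: the 5 kg mass has component 5 × 10 × sin 60° = 43.301 N down its slope, and the 11.3 kg mass has 11.3 × 10 × sin 55° = 92.564 N down its slope.
The 11.3 kg side's 92.564 N exceeds the other side's 43.301 N, so that mass slides down and the 5 kg mass slides up. Taking that direction as positive, Newton's second law for the whole system gives 92.564 − 43.301 = (5 + 11.3) a, so a = 49.263 / 16.3 = 3.0223 m/s².
For the 5 kg mass (up-slope positive): T − 43.301 = 5 × 3.0223, so T = 58.413 N.

58.413 N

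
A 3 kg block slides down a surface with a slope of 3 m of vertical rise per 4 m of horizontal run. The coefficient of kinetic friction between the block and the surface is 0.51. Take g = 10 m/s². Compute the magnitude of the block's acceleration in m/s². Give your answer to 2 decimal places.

1.92 m/s²

Resolving the weight along the incline: the component pulling the block down the slope is mg sin 36.87° = 3 × 10 × 0.6000 = 18.000 N, and the normal force is N = mg cos 36.87° = 3 × 10 × 0.8000 = 24.000 N.
Kinetic friction acts up the slope with magnitude f = μN = 0.51 × 24.000 = 12.240 N.
Net force along the incline is 18.000 − 12.240 = 5.760 N, so a = 5.760 / 3 = 1.9200 m/s².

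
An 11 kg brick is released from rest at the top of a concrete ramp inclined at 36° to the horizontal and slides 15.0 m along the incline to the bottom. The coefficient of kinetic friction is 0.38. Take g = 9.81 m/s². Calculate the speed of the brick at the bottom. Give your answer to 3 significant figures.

9.08 m/s

The weight component along the incline is mg sin 36° = 63.428 N and the normal force is N = mg cos 36° = 87.301 N.
Friction up the slope is f = μN = 0.38 × 87.301 = 33.174 N, so the net downslope force is 63.428 − 33.174 = 30.254 N and a = 30.254 / 11 = 2.7504 m/s².
Starting from rest over a distance of 15.0 m, v² = 2aL = 2 × 2.7504 × 15.0 = 82.5120, so v = 9.0836 m/s.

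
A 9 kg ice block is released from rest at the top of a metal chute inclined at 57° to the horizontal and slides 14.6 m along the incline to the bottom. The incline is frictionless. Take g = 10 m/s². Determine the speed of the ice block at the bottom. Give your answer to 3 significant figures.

15.6 m/s

The weight component along the incline is mg sin 57° = 75.480 N and the normal force is N = mg cos 57° = 49.018 N.
With no friction, a = g sin 57° = 8.3867 m/s².
Starting from rest over a distance of 14.6 m, v² = 2aL = 2 × 8.3867 × 14.6 = 244.8916, so v = 15.6490 m/s.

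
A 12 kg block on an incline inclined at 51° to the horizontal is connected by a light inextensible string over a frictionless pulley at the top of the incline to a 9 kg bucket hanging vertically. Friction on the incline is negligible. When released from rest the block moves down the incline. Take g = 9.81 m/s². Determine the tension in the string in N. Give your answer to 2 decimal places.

89.66 N

For the block on the incline: the weight component along the slope is m₁g sin 51° = 12 × 9.81 × 0.7771 = 91.480 N and the normal force is N = m₁g cos 51° = 74.084 N.
Newton's second law for the block (down-slope positive): 91.480 − T = 12 a. For the hanging bucket (upward positive): T − 9 × 9.81 = 9 a.
Adding the two equations eliminates T: 3.190 = 21 a, so a = 0.1519 m/s².
Then from the hanging bucket's equation, T = 9 × (9.81 + 0.1519) = 89.657 N.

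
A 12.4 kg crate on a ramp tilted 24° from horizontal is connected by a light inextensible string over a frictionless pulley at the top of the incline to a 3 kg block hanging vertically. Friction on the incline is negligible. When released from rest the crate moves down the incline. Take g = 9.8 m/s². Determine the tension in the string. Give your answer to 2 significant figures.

33 N

For the crate on the incline: the weight component along the slope is m₁g sin 24° = 12.4 × 9.8 × 0.4067 = 49.422 N and the normal force is N = m₁g cos 24° = 111.014 N.
Newton's second law for the crate (down-slope positive): 49.422 − T = 12.4 a. For the hanging block (upward positive): T − 3 × 9.8 = 3 a.
Adding the two equations eliminates T: 20.022 = 15.4 a, so a = 1.3001 m/s².
Then from the hanging block's equation, T = 3 × (9.8 + 1.3001) = 33.300 N.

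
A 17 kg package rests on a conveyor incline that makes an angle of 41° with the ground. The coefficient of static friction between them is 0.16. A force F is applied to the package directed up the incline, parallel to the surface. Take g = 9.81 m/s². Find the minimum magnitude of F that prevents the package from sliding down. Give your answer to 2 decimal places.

The normal force is N = mg cos 41° = 125.863 N. With F at its minimum the package is on the verge of sliding down, so static friction is at its maximum μ_s N = 0.16 × 125.863 = 20.138 N and acts up the slope.
Equilibrium along the incline: F + μ_s N = mg sin 41°, so F = 109.411 − 20.138 = 89.273 N.

89.27 N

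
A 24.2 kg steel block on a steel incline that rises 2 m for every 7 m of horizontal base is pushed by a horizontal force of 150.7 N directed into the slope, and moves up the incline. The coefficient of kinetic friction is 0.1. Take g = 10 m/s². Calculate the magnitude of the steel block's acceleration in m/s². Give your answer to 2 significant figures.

The horizontal push has components F cos 15.95° = 150.7 × 0.9615 = 144.898 N up the incline and F sin 15.95° = 150.7 × 0.2747 = 41.397 N pressing into the surface.
The normal force is therefore N = mg cos 15.95° + F sin 15.95° = 232.683 + 41.397 = 274.080 N, and kinetic friction down the slope is μN = 0.1 × 274.080 = 27.408 N.
Along the incline: F cos 15.95° − mg sin 15.95° − μN = ma, so 144.898 − 66.477 − 27.408 = 24.2 a, giving a = 2.1080 m/s².

2.1 m/s²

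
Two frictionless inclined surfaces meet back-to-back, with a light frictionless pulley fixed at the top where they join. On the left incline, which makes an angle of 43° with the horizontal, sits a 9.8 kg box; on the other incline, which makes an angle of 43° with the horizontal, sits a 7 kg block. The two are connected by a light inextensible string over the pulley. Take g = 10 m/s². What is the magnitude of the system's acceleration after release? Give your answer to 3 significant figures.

1.14 m/s²

Resolve each weight along its own incline: the 9.8 kg mass has component 9.8 × 10 × sin 43° = 66.836 N down its slope, and the 7 kg mass has 7 × 10 × sin 43° = 47.740 N down its slope.
The 9.8 kg side's 66.836 N exceeds the other side's 47.740 N, so that mass slides down and the 7 kg mass slides up. Taking that direction as positive, Newton's second law for the whole system gives 66.836 − 47.740 = (9.8 + 7) a, so a = 19.096 / 16.8 = 1.1367 m/s².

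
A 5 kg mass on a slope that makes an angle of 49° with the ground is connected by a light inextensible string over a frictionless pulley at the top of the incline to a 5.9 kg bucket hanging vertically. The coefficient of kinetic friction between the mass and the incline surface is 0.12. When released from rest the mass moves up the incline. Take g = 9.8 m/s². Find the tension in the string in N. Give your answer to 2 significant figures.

For the mass on the incline: the weight component along the slope is m₁g sin 49° = 5 × 9.8 × 0.7547 = 36.980 N and the normal force is N = m₁g cos 49° = 32.147 N.
Kinetic friction opposes the mass's motion up the incline: f = μN = 0.12 × 32.147 = 3.858 N acting down the slope.
Newton's second law for the mass (up-slope positive): T − 36.980 − 3.858 = 5 a. For the hanging bucket (downward positive): 5.9 × 9.8 − T = 5.9 a.
Adding the two equations eliminates T: 16.982 = 10.9 a, so a = 1.5580 m/s².
Then from the hanging bucket's equation, T = 5.9 × (9.8 − 1.5580) = 48.628 N.

49 N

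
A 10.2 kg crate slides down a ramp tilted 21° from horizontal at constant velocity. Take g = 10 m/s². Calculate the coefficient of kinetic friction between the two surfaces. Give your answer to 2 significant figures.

At constant velocity the net force along the incline is zero: mg sin 21° = μ mg cos 21°.
So μ = tan 21° = 0.3584 / 0.9336 = 0.3839.

0.38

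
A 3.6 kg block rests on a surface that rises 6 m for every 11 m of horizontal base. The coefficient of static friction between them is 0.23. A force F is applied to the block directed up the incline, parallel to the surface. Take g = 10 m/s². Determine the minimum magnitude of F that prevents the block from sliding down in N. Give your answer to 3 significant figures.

9.97 N

The normal force is N = mg cos 28.61° = 31.604 N. With F at its minimum the block is on the verge of sliding down, so static friction is at its maximum μ_s N = 0.23 × 31.604 = 7.269 N and acts up the slope.
Equilibrium along the incline: F + μ_s N = mg sin 28.61°, so F = 17.239 − 7.269 = 9.970 N.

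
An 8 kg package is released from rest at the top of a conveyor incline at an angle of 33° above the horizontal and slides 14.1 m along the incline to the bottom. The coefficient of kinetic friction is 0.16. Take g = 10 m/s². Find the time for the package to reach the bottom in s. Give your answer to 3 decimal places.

The weight component along the incline is mg sin 33° = 43.571 N and the normal force is N = mg cos 33° = 67.094 N.
Friction up the slope is f = μN = 0.16 × 67.094 = 10.735 N, so the net downslope force is 43.571 − 10.735 = 32.836 N and a = 32.836 / 8 = 4.1045 m/s².
Starting from rest, L = ½at², so t = √(2L/a) = √(2 × 14.1 / 4.1045) = 2.6212 s.

2.621 s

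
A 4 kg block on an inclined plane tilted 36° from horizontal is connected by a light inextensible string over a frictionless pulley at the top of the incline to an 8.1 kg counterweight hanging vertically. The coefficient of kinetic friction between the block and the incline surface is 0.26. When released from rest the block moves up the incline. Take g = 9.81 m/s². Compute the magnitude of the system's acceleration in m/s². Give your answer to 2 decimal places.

3.98 m/s²

For the block on the incline: the weight component along the slope is m₁g sin 36° = 4 × 9.81 × 0.5878 = 23.065 N and the normal force is N = m₁g cos 36° = 31.746 N.
Kinetic friction opposes the block's motion up the incline: f = μN = 0.26 × 31.746 = 8.254 N acting down the slope.
Newton's second law for the block (up-slope positive): T − 23.065 − 8.254 = 4 a. For the hanging counterweight (downward positive): 8.1 × 9.81 − T = 8.1 a.
Adding the two equations eliminates T: 48.142 = 12.1 a, so a = 3.9787 m/s².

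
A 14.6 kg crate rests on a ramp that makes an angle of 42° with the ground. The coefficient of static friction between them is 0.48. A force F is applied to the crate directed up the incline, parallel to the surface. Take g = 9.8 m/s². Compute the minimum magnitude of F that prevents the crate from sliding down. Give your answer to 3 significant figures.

44.7 N

The normal force is N = mg cos 42° = 106.329 N. With F at its minimum the crate is on the verge of sliding down, so static friction is at its maximum μ_s N = 0.48 × 106.329 = 51.038 N and acts up the slope.
Equilibrium along the incline: F + μ_s N = mg sin 42°, so F = 95.739 − 51.038 = 44.701 N.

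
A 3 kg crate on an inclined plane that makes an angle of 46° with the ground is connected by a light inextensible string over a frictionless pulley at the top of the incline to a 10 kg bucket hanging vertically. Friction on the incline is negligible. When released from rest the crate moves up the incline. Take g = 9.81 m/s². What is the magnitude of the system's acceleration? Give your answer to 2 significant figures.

For the crate on the incline: the weight component along the slope is m₁g sin 46° = 3 × 9.81 × 0.7193 = 21.169 N and the normal force is N = m₁g cos 46° = 20.444 N.
Newton's second law for the crate (up-slope positive): T − 21.169 = 3 a. For the hanging bucket (downward positive): 10 × 9.81 − T = 10 a.
Adding the two equations eliminates T: 76.931 = 13 a, so a = 5.9178 m/s².

5.9 m/s²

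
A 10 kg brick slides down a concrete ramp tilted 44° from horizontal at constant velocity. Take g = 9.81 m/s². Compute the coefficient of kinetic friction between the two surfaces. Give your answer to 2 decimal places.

0.97

At constant velocity the net force along the incline is zero: mg sin 44° = μ mg cos 44°.
So μ = tan 44° = 0.6947 / 0.7193 = 0.9658.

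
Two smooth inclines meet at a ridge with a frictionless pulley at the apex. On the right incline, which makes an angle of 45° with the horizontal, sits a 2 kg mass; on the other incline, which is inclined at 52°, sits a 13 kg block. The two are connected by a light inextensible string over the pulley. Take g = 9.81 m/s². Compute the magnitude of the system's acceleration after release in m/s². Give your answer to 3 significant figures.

Resolve each weight along its own incline: the 2 kg mass has component 2 × 9.81 × sin 45° = 13.873 N down its slope, and the 13 kg mass has 13 × 9.81 × sin 52° = 100.495 N down its slope.
The 13 kg side's 100.495 N exceeds the other side's 13.873 N, so that mass slides down and the 2 kg mass slides up. Taking that direction as positive, Newton's second law for the whole system gives 100.495 − 13.873 = (2 + 13) a, so a = 86.622 / 15 = 5.7748 m/s².

5.77 m/s²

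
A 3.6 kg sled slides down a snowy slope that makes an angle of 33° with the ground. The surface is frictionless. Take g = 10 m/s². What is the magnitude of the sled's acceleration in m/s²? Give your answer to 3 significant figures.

Resolving the weight along the incline: the component pulling the sled down the slope is mg sin 33° = 3.6 × 10 × 0.5446 = 19.606 N, and the normal force is N = mg cos 33° = 3.6 × 10 × 0.8387 = 30.193 N.
With no friction the net force along the incline is 19.606 N, so a = g sin 33° = 19.606 / 3.6 = 5.4461 m/s².

5.45 m/s²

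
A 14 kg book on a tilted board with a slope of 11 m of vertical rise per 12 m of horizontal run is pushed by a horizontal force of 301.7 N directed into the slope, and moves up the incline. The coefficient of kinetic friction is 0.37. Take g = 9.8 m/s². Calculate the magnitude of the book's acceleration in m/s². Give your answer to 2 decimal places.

The horizontal push has components F cos 42.51° = 301.7 × 0.7372 = 222.413 N up the incline and F sin 42.51° = 301.7 × 0.6757 = 203.859 N pressing into the surface.
The normal force is therefore N = mg cos 42.51° + F sin 42.51° = 101.144 + 203.859 = 305.003 N, and kinetic friction down the slope is μN = 0.37 × 305.003 = 112.851 N.
Along the incline: F cos 42.51° − mg sin 42.51° − μN = ma, so 222.413 − 92.706 − 112.851 = 14 a, giving a = 1.2040 m/s².

1.20 m/s²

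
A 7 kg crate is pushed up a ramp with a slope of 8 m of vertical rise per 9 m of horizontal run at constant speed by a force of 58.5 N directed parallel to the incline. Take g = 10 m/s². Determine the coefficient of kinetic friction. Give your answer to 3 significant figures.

At constant speed ΣF = 0 along the incline. The applied 58.5 N acts up the slope; the weight component mg sin 41.63° = 46.505 N and kinetic friction μN both act down the slope.
So 58.5 = 46.505 + μ × 52.319, giving μ = (58.5 − 46.505) / 52.319 = 0.2293.

0.229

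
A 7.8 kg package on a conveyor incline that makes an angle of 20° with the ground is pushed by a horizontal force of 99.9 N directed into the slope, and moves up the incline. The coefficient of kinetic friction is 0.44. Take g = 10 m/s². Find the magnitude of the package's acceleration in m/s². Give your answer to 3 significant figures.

2.55 m/s²

The horizontal push has components F cos 20° = 99.9 × 0.9397 = 93.876 N up the incline and F sin 20° = 99.9 × 0.3420 = 34.166 N pressing into the surface.
The normal force is therefore N = mg cos 20° + F sin 20° = 73.297 + 34.166 = 107.463 N, and kinetic friction down the slope is μN = 0.44 × 107.463 = 47.284 N.
Along the incline: F cos 20° − mg sin 20° − μN = ma, so 93.876 − 26.676 − 47.284 = 7.8 a, giving a = 2.5533 m/s².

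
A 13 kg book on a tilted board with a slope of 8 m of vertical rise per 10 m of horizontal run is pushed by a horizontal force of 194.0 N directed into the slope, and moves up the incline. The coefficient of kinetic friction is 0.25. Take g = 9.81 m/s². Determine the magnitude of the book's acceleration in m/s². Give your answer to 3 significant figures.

1.28 m/s²

The horizontal push has components F cos 38.66° = 194.0 × 0.7809 = 151.495 N up the incline and F sin 38.66° = 194.0 × 0.6247 = 121.192 N pressing into the surface.
The normal force is therefore N = mg cos 38.66° + F sin 38.66° = 99.588 + 121.192 = 220.780 N, and kinetic friction down the slope is μN = 0.25 × 220.780 = 55.195 N.
Along the incline: F cos 38.66° − mg sin 38.66° − μN = ma, so 151.495 − 79.668 − 55.195 = 13 a, giving a = 1.2794 m/s².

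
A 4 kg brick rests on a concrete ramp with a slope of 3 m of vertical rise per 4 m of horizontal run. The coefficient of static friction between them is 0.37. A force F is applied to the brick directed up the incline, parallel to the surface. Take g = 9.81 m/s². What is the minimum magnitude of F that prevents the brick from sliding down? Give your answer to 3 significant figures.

The normal force is N = mg cos 36.87° = 31.392 N. With F at its minimum the brick is on the verge of sliding down, so static friction is at its maximum μ_s N = 0.37 × 31.392 = 11.615 N and acts up the slope.
Equilibrium along the incline: F + μ_s N = mg sin 36.87°, so F = 23.544 − 11.615 = 11.929 N.

11.9 N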